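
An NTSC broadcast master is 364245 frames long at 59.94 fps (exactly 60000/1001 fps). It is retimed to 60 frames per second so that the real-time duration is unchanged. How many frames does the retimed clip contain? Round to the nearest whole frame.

Frames at target rate = 364245 × (60) / (60000/1001) = 72921849/200 ≈ 364609.245.
Nearest whole frame: 364609.

364609 frames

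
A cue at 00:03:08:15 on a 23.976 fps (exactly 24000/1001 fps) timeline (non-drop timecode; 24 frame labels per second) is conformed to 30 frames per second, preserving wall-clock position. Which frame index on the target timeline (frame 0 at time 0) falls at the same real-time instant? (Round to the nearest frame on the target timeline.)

frame 5664

Source frame index: (0×3600 + 3×60 + 8) × 24 + 15 = 4527.
Real time: 4527 / (24000/1001) = 1510509/8000 s.
Target frame: (1510509/8000) × (30) = 4531527/800 ≈ 5664.409 → 5664.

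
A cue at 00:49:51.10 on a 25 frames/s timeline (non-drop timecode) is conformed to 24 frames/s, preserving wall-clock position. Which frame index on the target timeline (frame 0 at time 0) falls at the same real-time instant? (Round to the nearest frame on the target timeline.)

Source frame index: (0×3600 + 49×60 + 51) × 25 + 10 = 74785.
Real time: 74785 / (25) = 14957/5 s.
Target frame: (14957/5) × (24) = 358968/5 ≈ 71793.600 → 71794.

frame 71794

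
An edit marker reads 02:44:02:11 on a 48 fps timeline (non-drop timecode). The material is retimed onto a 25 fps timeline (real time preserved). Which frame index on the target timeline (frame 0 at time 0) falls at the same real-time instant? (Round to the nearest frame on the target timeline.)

Source frame index: (2×3600 + 44×60 + 2) × 48 + 11 = 472427.
Real time: 472427 / (48) = 472427/48 s.
Target frame: (472427/48) × (25) = 11810675/48 ≈ 246055.729 → 246056.

frame 246056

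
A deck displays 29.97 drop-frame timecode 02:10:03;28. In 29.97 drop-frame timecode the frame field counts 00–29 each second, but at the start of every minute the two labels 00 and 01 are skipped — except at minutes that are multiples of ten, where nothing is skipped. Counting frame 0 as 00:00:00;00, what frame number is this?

233884

As if non-drop at 30 labels/s: (2 × 3600 + 10 × 60 + 3) × 30 + 28 = 234118.
Minute boundaries passed: 130; those not divisible by 10: 130 − 13 = 117; dropped labels = 2 × 117 = 234.
Actual frame index = 234118 − 234 = 233884.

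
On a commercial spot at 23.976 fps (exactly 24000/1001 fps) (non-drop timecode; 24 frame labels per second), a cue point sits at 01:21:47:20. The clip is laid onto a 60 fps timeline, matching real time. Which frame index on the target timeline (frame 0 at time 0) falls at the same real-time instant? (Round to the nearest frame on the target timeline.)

Source frame index: (1×3600 + 21×60 + 47) × 24 + 20 = 117788.
Real time: 117788 / (24000/1001) = 29476447/6000 s.
Target frame: (29476447/6000) × (60) = 29476447/100 ≈ 294764.470 → 294764.

frame 294764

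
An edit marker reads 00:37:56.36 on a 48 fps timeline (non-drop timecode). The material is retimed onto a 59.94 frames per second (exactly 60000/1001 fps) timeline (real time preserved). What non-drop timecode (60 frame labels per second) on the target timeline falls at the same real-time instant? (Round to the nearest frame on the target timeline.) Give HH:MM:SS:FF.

00:37:54:29

Source frame index: (0×3600 + 37×60 + 56) × 48 + 36 = 109284.
Real time: 109284 / (48) = 9107/4 s.
Target frame: (9107/4) × (60000/1001) = 19515000/143 ≈ 136468.531 → 136469.
At 60 labels/s: frame 136469 → 00:37:54:29.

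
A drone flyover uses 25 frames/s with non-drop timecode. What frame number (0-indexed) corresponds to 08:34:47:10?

Total seconds to the label: (8 × 3600 + 34 × 60 + 47) = 30887.
Frame index = 30887 × 25 + 10 = 772185.

772185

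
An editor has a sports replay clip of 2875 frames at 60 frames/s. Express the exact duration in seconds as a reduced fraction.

Running time = 2875 ÷ (60) = 2875 × 1/60 = 575/12 s.

575/12 seconds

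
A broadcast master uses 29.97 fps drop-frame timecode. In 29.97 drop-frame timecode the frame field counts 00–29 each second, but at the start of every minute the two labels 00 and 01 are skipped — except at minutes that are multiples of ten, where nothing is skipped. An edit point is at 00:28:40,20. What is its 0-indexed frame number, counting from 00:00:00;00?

51568

As if non-drop at 30 labels/s: (0 × 3600 + 28 × 60 + 40) × 30 + 20 = 51620.
Minute boundaries passed: 28; those not divisible by 10: 28 − 2 = 26; dropped labels = 2 × 26 = 52.
Actual frame index = 51620 − 52 = 51568.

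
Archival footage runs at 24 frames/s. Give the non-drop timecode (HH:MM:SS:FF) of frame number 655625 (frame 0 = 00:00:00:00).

07:35:17:17

655625 ÷ 24 = 27317 full seconds, remainder 17 frames.
27317 s = 7 h 35 min 17 s.
Timecode: 07:35:17:17.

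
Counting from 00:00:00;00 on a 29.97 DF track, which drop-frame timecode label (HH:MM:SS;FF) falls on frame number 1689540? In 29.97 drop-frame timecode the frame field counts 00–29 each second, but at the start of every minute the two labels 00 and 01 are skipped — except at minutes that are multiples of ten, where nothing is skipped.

Each 10-minute DF block holds 10 × 60 × 30 − 9 × 2 = 17982 frames. 1689540 ÷ 17982 → 93 full blocks, remainder 17214.
Within the partial block the first minute is 1800 frames and each further minute 1798, so 9 further minute boundaries passed. Total skipped labels = 18 × 93 + 2 × 9 = 1692.
Non-drop label index = 1689540 + 1692 = 1691232; at 30 labels/s that is 15:39:34:12, i.e. DF 15:39:34;12.

15:39:34;12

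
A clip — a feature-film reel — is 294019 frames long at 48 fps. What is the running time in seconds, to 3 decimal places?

6125.396 seconds

Running time = 294019 × 1/48 = 294019/48 s ≈ 6125.396 s.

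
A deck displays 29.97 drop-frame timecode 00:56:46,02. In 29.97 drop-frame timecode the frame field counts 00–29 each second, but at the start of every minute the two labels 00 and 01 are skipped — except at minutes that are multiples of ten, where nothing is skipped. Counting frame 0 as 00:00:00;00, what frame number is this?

102080

Complete 10-minute blocks: 5, each 17982 frames → 89910.
Remaining 6 whole minutes in the current block: 1800 + 5 × 1798 = 10790 frames.
Within the current minute: 46 × 30 + 2 − 2 = 1380 (labels ;00/;01 skipped at this minute). Total = 89910 + 10790 + 1380 = 102080.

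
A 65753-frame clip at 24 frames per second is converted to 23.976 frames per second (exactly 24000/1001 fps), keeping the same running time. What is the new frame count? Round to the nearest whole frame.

Frames at target rate = 65753 × (24000/1001) / (24) = 65753000/1001 ≈ 65687.313.
Nearest whole frame: 65687.

65687 frames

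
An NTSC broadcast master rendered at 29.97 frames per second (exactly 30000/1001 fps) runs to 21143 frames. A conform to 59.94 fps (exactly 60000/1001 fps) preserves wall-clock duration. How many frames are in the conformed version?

Frames at target rate = 21143 × (60000/1001) / (30000/1001) = 42286.

42286 frames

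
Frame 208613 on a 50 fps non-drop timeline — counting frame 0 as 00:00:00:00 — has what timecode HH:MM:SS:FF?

01:09:32:13

208613 ÷ 50 = 4172 full seconds, remainder 13 frames.
4172 s = 1 h 9 min 32 s.
Timecode: 01:09:32:13.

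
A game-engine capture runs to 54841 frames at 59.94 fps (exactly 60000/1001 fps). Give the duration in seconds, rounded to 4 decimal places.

Running time = 54841 × 1001/60000 = 54895841/60000 s ≈ 914.9307 s.

914.9307 seconds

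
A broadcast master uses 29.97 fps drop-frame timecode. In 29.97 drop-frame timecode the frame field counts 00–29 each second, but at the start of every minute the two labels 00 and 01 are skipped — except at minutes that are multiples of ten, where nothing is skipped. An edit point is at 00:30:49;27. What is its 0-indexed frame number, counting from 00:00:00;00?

As if non-drop at 30 labels/s: (0 × 3600 + 30 × 60 + 49) × 30 + 27 = 55497.
Minute boundaries passed: 30; those not divisible by 10: 30 − 3 = 27; dropped labels = 2 × 27 = 54.
Actual frame index = 55497 − 54 = 55443.

55443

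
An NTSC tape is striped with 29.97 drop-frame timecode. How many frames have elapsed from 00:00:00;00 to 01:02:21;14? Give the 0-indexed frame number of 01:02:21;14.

112132

Complete 10-minute blocks: 6, each 17982 frames → 107892.
Remaining 2 whole minutes in the current block: 1800 + 1 × 1798 = 3598 frames.
Within the current minute: 21 × 30 + 14 − 2 = 642 (labels ;00/;01 skipped at this minute). Total = 107892 + 3598 + 642 = 112132.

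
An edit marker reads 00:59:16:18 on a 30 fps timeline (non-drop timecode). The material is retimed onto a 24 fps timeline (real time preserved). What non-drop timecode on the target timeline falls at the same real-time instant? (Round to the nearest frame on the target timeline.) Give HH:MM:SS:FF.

Source frame index: (0×3600 + 59×60 + 16) × 30 + 18 = 106698.
Real time: 106698 / (30) = 17783/5 s.
Target frame: (17783/5) × (24) = 426792/5 ≈ 85358.400 → 85358.
At 24 labels/s: frame 85358 → 00:59:16:14.

00:59:16:14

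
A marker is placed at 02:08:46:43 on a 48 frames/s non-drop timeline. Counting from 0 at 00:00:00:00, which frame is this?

370891

Total seconds to the label: (2 × 3600 + 8 × 60 + 46) = 7726.
Frame index = 7726 × 48 + 43 = 370891.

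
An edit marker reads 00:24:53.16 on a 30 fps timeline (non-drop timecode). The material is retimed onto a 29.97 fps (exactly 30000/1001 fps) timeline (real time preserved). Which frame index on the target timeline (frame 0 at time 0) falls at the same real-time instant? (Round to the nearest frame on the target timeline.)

Source frame index: (0×3600 + 24×60 + 53) × 30 + 16 = 44806.
Real time: 44806 / (30) = 22403/15 s.
Target frame: (22403/15) × (30000/1001) = 44806000/1001 ≈ 44761.239 → 44761.

frame 44761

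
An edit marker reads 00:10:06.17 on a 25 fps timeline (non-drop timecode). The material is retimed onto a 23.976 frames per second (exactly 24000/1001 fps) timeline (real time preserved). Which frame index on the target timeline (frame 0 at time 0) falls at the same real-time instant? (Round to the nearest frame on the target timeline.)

frame 14546

Source frame index: (0×3600 + 10×60 + 6) × 25 + 17 = 15167.
Real time: 15167 / (25) = 15167/25 s.
Target frame: (15167/25) × (24000/1001) = 14560320/1001 ≈ 14545.774 → 14546.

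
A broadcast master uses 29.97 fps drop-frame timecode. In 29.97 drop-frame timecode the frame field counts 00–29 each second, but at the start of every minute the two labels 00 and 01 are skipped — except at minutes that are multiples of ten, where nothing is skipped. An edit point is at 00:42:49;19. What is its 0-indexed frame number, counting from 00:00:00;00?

As if non-drop at 30 labels/s: (0 × 3600 + 42 × 60 + 49) × 30 + 19 = 77089.
Minute boundaries passed: 42; those not divisible by 10: 42 − 4 = 38; dropped labels = 2 × 38 = 76.
Actual frame index = 77089 − 76 = 77013.

77013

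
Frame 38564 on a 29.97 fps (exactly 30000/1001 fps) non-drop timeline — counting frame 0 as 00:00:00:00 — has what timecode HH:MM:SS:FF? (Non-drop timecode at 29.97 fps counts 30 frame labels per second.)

38564 ÷ 30 = 1285 full seconds, remainder 14 frames.
1285 s = 0 h 21 min 25 s.
Timecode: 00:21:25:14.

00:21:25:14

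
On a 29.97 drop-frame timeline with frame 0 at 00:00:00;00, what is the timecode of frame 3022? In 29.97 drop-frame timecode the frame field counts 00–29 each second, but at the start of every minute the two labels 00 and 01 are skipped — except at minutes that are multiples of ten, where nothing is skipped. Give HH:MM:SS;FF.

00:01:40;24

Each 10-minute DF block holds 10 × 60 × 30 − 9 × 2 = 17982 frames. 3022 ÷ 17982 → 0 full blocks, remainder 3022.
Within the partial block the first minute is 1800 frames and each further minute 1798, so 1 further minute boundary passed. Total skipped labels = 18 × 0 + 2 × 1 = 2.
Non-drop label index = 3022 + 2 = 3024; at 30 labels/s that is 00:01:40:24, i.e. DF 00:01:40;24.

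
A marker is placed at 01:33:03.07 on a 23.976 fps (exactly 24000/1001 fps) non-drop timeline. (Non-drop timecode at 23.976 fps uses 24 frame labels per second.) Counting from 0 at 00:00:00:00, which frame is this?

133999

Total seconds to the label: (1 × 3600 + 33 × 60 + 3) = 5583.
Frame index = 5583 × 24 + 7 = 133999.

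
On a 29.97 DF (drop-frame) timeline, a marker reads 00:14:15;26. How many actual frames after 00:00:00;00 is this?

25650

Complete 10-minute blocks: 1, each 17982 frames → 17982.
Remaining 4 whole minutes in the current block: 1800 + 3 × 1798 = 7194 frames.
Within the current minute: 15 × 30 + 26 − 2 = 474 (labels ;00/;01 skipped at this minute). Total = 17982 + 7194 + 474 = 25650.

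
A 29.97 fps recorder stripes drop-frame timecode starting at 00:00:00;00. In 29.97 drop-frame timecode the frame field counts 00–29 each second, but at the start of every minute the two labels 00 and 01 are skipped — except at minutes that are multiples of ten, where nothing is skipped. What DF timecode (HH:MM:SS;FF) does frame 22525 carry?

00:12:31;17

Each 10-minute DF block holds 10 × 60 × 30 − 9 × 2 = 17982 frames. 22525 ÷ 17982 → 1 full block, remainder 4543.
Within the partial block the first minute is 1800 frames and each further minute 1798, so 2 further minute boundaries passed. Total skipped labels = 18 × 1 + 2 × 2 = 22.
Non-drop label index = 22525 + 22 = 22547; at 30 labels/s that is 00:12:31:17, i.e. DF 00:12:31;17.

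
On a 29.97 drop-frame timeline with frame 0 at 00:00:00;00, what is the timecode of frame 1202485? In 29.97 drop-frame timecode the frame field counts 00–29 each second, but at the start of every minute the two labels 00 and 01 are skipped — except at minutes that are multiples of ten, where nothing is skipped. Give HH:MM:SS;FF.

11:08:42;29

Ten DF minutes hold 17982 frames, so frame 1202485 lies in block 66 (frames 1186812–1204793) with 15673 frames into that block.
The block's first minute is 1800 frames and the rest 1798 each; 15673 frames reaches minute 8, so 66 × 18 + 8 × 2 = 1204 labels have been skipped so far.
Adding those back, label number 1202485 + 1204 = 1203689 at 30 labels/s is 40122 s + 29 f = 11 h 8 min 42 s frame 29, i.e. 11:08:42;29.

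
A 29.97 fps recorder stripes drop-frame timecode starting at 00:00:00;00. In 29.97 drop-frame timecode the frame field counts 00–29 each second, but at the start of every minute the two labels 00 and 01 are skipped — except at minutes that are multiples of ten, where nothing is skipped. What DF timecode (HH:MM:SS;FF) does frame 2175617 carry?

20:09:53;05

Each 10-minute DF block holds 10 × 60 × 30 − 9 × 2 = 17982 frames. 2175617 ÷ 17982 → 120 full blocks, remainder 17777.
Within the partial block the first minute is 1800 frames and each further minute 1798, so 9 further minute boundaries passed. Total skipped labels = 18 × 120 + 2 × 9 = 2178.
Non-drop label index = 2175617 + 2178 = 2177795; at 30 labels/s that is 20:09:53:05, i.e. DF 20:09:53;05.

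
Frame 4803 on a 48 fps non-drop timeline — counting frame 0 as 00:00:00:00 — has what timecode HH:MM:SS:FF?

4803 ÷ 48 = 100 full seconds, remainder 3 frames.
100 s = 0 h 1 min 40 s.
Timecode: 00:01:40:03.

00:01:40:03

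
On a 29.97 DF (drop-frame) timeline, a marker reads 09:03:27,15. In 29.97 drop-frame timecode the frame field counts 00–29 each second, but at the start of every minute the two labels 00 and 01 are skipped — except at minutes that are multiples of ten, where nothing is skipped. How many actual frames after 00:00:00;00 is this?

Complete 10-minute blocks: 54, each 17982 frames → 971028.
Remaining 3 whole minutes in the current block: 1800 + 2 × 1798 = 5396 frames.
Within the current minute: 27 × 30 + 15 − 2 = 823 (labels ;00/;01 skipped at this minute). Total = 971028 + 5396 + 823 = 977247.

977247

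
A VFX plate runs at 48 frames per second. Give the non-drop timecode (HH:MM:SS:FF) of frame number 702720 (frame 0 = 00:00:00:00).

702720 ÷ 48 = 14640 full seconds, remainder 0 frames.
14640 s = 4 h 4 min 0 s.
Timecode: 04:04:00:00.

04:04:00:00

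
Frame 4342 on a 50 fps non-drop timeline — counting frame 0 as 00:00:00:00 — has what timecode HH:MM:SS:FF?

4342 ÷ 50 = 86 full seconds, remainder 42 frames.
86 s = 0 h 1 min 26 s.
Timecode: 00:01:26:42.

00:01:26:42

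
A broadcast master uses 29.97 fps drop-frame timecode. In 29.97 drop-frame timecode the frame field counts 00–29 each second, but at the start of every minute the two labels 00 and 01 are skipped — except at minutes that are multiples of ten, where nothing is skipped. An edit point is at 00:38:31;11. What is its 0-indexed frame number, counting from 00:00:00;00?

Complete 10-minute blocks: 3, each 17982 frames → 53946.
Remaining 8 whole minutes in the current block: 1800 + 7 × 1798 = 14386 frames.
Within the current minute: 31 × 30 + 11 − 2 = 939 (labels ;00/;01 skipped at this minute). Total = 53946 + 14386 + 939 = 69271.

69271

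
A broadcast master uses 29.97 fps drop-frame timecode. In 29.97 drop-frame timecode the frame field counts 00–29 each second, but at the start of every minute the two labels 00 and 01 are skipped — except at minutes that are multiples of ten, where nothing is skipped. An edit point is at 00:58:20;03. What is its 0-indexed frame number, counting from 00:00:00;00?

As if non-drop at 30 labels/s: (0 × 3600 + 58 × 60 + 20) × 30 + 3 = 105003.
Minute boundaries passed: 58; those not divisible by 10: 58 − 5 = 53; dropped labels = 2 × 53 = 106.
Actual frame index = 105003 − 106 = 104897.

104897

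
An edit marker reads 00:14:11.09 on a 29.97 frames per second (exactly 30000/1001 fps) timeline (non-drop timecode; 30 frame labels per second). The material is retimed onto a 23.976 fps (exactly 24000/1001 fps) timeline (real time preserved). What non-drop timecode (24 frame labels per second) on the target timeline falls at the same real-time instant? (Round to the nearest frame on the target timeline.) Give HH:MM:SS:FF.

Source frame index: (0×3600 + 14×60 + 11) × 30 + 9 = 25539.
Real time: 25539 / (30000/1001) = 8521513/10000 s.
Target frame: (8521513/10000) × (24000/1001) = 102156/5 ≈ 20431.200 → 20431.
At 24 labels/s: frame 20431 → 00:14:11:07.

00:14:11:07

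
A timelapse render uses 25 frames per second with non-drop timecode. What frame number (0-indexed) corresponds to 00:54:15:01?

Total seconds to the label: (0 × 3600 + 54 × 60 + 15) = 3255.
Frame index = 3255 × 25 + 1 = 81376.

81376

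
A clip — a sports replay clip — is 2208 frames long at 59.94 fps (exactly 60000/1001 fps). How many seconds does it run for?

36.8368 seconds

Running time = 2208 / (60000/1001) = 36.8368 s.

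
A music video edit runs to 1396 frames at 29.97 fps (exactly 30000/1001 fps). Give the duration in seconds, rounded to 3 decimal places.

46.580 seconds

Running time = 1396 × 1001/30000 = 349349/7500 s ≈ 46.580 s.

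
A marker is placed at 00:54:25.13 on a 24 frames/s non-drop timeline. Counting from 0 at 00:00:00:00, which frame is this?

frame 78373

Total seconds to the label: (0 × 3600 + 54 × 60 + 25) = 3265.
Frame index = 3265 × 24 + 13 = 78373.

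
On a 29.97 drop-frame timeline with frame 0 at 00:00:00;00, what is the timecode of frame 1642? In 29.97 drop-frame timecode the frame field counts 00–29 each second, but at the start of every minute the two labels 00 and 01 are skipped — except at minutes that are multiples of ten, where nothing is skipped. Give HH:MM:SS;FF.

Ten DF minutes hold 17982 frames, so frame 1642 lies in block 0 (frames 0–17981) with 1642 frames into that block.
The block's first minute is 1800 frames and the rest 1798 each; 1642 frames reaches minute 0, so 0 × 18 + 0 × 2 = 0 labels have been skipped so far.
Adding those back, label number 1642 + 0 = 1642 at 30 labels/s is 54 s + 22 f = 0 h 0 min 54 s frame 22, i.e. 00:00:54;22.

00:00:54;22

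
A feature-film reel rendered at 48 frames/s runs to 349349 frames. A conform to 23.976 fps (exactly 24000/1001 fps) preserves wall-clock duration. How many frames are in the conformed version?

174500 frames

Target frames = source frames × (target rate / source rate) = 349349 × (24000/1001)/(48) = 349349 × 500/1001 = 174500.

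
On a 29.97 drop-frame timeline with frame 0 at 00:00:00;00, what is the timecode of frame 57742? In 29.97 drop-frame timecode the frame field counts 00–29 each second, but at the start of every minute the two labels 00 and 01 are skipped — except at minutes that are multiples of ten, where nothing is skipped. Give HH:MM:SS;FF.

00:32:06;20

Ten DF minutes hold 17982 frames, so frame 57742 lies in block 3 (frames 53946–71927) with 3796 frames into that block.
The block's first minute is 1800 frames and the rest 1798 each; 3796 frames reaches minute 2, so 3 × 18 + 2 × 2 = 58 labels have been skipped so far.
Adding those back, label number 57742 + 58 = 57800 at 30 labels/s is 1926 s + 20 f = 0 h 32 min 6 s frame 20, i.e. 00:32:06;20.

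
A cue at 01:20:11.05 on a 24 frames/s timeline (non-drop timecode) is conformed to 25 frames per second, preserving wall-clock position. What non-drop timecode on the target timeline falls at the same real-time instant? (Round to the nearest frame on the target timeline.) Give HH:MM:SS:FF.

Source frame index: (1×3600 + 20×60 + 11) × 24 + 5 = 115469.
Real time: 115469 / (24) = 115469/24 s.
Target frame: (115469/24) × (25) = 2886725/24 ≈ 120280.208 → 120280.
At 25 labels/s: frame 120280 → 01:20:11:05.

01:20:11:05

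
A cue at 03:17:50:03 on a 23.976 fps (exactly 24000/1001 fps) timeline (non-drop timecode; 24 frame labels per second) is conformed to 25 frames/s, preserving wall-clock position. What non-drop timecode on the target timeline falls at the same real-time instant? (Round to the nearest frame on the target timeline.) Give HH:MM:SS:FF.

03:18:02:00

Source frame index: (3×3600 + 17×60 + 50) × 24 + 3 = 284883.
Real time: 284883 / (24000/1001) = 95055961/8000 s.
Target frame: (95055961/8000) × (25) = 95055961/320 ≈ 297049.878 → 297050.
At 25 labels/s: frame 297050 → 03:18:02:00.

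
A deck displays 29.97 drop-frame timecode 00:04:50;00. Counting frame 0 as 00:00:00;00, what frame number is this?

8692

As if non-drop at 30 labels/s: (0 × 3600 + 4 × 60 + 50) × 30 + 0 = 8700.
Minute boundaries passed: 4; those not divisible by 10: 4 − 0 = 4; dropped labels = 2 × 4 = 8.
Actual frame index = 8700 − 8 = 8692.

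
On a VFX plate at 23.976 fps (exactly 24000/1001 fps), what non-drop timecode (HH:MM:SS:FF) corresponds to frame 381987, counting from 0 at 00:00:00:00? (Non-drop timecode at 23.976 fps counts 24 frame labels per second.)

381987 ÷ 24 = 15916 full seconds, remainder 3 frames.
15916 s = 4 h 25 min 16 s.
Timecode: 04:25:16:03.

04:25:16:03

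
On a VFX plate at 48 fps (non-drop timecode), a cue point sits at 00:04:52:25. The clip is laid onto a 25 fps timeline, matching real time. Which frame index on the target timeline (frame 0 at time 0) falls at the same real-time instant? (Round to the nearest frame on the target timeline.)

frame 7313

Source frame index: (0×3600 + 4×60 + 52) × 48 + 25 = 14041.
Real time: 14041 / (48) = 14041/48 s.
Target frame: (14041/48) × (25) = 351025/48 ≈ 7313.021 → 7313.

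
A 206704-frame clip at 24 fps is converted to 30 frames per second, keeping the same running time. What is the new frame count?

Target frames = source frames × (target rate / source rate) = 206704 × (30)/(24) = 206704 × 5/4 = 258380.

258380 frames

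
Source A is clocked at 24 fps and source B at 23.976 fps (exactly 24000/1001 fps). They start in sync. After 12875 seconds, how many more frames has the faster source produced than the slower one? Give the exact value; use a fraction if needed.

A emits 24 × 12875 = 309000 frames; B emits 24000/1001 × 12875 = 309000000/1001.
Difference = 309000/1001 frames (≈ 308.6913); B is behind A.

309000/1001 frames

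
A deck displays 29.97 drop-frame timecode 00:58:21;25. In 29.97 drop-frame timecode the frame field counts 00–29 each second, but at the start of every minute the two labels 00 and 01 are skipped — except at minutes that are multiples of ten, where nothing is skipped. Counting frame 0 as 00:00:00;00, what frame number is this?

Complete 10-minute blocks: 5, each 17982 frames → 89910.
Remaining 8 whole minutes in the current block: 1800 + 7 × 1798 = 14386 frames.
Within the current minute: 21 × 30 + 25 − 2 = 653 (labels ;00/;01 skipped at this minute). Total = 89910 + 14386 + 653 = 104949.

104949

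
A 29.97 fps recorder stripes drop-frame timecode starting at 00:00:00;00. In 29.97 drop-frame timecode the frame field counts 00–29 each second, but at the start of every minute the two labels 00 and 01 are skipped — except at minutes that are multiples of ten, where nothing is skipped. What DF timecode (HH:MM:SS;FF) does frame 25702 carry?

Ten DF minutes hold 17982 frames, so frame 25702 lies in block 1 (frames 17982–35963) with 7720 frames into that block.
The block's first minute is 1800 frames and the rest 1798 each; 7720 frames reaches minute 4, so 1 × 18 + 4 × 2 = 26 labels have been skipped so far.
Adding those back, label number 25702 + 26 = 25728 at 30 labels/s is 857 s + 18 f = 0 h 14 min 17 s frame 18, i.e. 00:14:17;18.

00:14:17;18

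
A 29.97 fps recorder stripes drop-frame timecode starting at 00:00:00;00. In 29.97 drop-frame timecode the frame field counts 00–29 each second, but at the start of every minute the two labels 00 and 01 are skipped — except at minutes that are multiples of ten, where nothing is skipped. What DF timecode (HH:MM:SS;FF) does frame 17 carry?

00:00:00;17

Ten DF minutes hold 17982 frames, so frame 17 lies in block 0 (frames 0–17981) with 17 frames into that block.
The block's first minute is 1800 frames and the rest 1798 each; 17 frames reaches minute 0, so 0 × 18 + 0 × 2 = 0 labels have been skipped so far.
Adding those back, label number 17 + 0 = 17 at 30 labels/s is 0 s + 17 f = 0 h 0 min 0 s frame 17, i.e. 00:00:00;17.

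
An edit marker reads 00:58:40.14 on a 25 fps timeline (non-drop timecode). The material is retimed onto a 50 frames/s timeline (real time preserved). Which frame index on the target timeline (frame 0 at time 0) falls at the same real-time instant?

frame 176028

Source frame index: (0×3600 + 58×60 + 40) × 25 + 14 = 88014.
Real time: 88014 / (25) = 88014/25 s.
Target frame: (88014/25) × (50) = 176028.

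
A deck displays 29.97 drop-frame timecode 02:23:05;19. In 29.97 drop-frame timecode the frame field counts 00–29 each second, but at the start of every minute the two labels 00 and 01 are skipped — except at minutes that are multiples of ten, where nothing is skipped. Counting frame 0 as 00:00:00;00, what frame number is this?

As if non-drop at 30 labels/s: (2 × 3600 + 23 × 60 + 5) × 30 + 19 = 257569.
Minute boundaries passed: 143; those not divisible by 10: 143 − 14 = 129; dropped labels = 2 × 129 = 258.
Actual frame index = 257569 − 258 = 257311.

257311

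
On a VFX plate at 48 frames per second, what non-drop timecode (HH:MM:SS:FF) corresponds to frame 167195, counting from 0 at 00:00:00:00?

167195 ÷ 48 = 3483 full seconds, remainder 11 frames.
3483 s = 0 h 58 min 3 s.
Timecode: 00:58:03:11.

00:58:03:11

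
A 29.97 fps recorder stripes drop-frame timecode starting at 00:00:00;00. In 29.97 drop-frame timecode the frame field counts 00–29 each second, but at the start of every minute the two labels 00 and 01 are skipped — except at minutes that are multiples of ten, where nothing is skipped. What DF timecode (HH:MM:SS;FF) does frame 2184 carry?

Ten DF minutes hold 17982 frames, so frame 2184 lies in block 0 (frames 0–17981) with 2184 frames into that block.
The block's first minute is 1800 frames and the rest 1798 each; 2184 frames reaches minute 1, so 0 × 18 + 1 × 2 = 2 labels have been skipped so far.
Adding those back, label number 2184 + 2 = 2186 at 30 labels/s is 72 s + 26 f = 0 h 1 min 12 s frame 26, i.e. 00:01:12;26.

00:01:12;26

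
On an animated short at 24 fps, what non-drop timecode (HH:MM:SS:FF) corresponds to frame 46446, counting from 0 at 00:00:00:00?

46446 ÷ 24 = 1935 full seconds, remainder 6 frames.
1935 s = 0 h 32 min 15 s.
Timecode: 00:32:15:06.

00:32:15:06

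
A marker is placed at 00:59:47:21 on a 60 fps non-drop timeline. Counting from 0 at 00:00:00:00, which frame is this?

215241

Total seconds to the label: (0 × 3600 + 59 × 60 + 47) = 3587.
Frame index = 3587 × 60 + 21 = 215241.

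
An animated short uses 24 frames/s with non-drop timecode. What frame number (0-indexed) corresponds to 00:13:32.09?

Total seconds to the label: (0 × 3600 + 13 × 60 + 32) = 812.
Frame index = 812 × 24 + 9 = 19497.

19497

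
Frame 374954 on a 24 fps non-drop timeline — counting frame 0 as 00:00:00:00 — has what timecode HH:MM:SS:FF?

04:20:23:02

374954 ÷ 24 = 15623 full seconds, remainder 2 frames.
15623 s = 4 h 20 min 23 s.
Timecode: 04:20:23:02.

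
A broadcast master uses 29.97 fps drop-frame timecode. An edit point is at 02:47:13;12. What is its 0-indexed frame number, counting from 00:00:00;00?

300700

Complete 10-minute blocks: 16, each 17982 frames → 287712.
Remaining 7 whole minutes in the current block: 1800 + 6 × 1798 = 12588 frames.
Within the current minute: 13 × 30 + 12 − 2 = 400 (labels ;00/;01 skipped at this minute). Total = 287712 + 12588 + 400 = 300700.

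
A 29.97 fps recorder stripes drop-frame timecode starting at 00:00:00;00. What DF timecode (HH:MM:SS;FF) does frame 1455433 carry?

Ten DF minutes hold 17982 frames, so frame 1455433 lies in block 80 (frames 1438560–1456541) with 16873 frames into that block.
The block's first minute is 1800 frames and the rest 1798 each; 16873 frames reaches minute 9, so 80 × 18 + 9 × 2 = 1458 labels have been skipped so far.
Adding those back, label number 1455433 + 1458 = 1456891 at 30 labels/s is 48563 s + 1 f = 13 h 29 min 23 s frame 1, i.e. 13:29:23;01.

13:29:23;01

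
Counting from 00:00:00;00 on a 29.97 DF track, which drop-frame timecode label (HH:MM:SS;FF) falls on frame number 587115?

05:26:30;03

Ten DF minutes hold 17982 frames, so frame 587115 lies in block 32 (frames 575424–593405) with 11691 frames into that block.
The block's first minute is 1800 frames and the rest 1798 each; 11691 frames reaches minute 6, so 32 × 18 + 6 × 2 = 588 labels have been skipped so far.
Adding those back, label number 587115 + 588 = 587703 at 30 labels/s is 19590 s + 3 f = 5 h 26 min 30 s frame 3, i.e. 05:26:30;03.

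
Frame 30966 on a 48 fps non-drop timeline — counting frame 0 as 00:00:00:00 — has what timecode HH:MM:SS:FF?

00:10:45:06

30966 ÷ 48 = 645 full seconds, remainder 6 frames.
645 s = 0 h 10 min 45 s.
Timecode: 00:10:45:06.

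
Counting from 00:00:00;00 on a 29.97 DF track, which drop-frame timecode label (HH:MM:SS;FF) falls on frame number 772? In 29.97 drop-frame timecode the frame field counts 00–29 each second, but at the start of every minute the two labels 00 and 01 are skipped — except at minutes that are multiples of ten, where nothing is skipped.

Each 10-minute DF block holds 10 × 60 × 30 − 9 × 2 = 17982 frames. 772 ÷ 17982 → 0 full blocks, remainder 772.
Within the partial block the first minute is 1800 frames and each further minute 1798, so 0 further minute boundaries passed. Total skipped labels = 18 × 0 + 2 × 0 = 0.
Non-drop label index = 772 + 0 = 772; at 30 labels/s that is 00:00:25:22, i.e. DF 00:00:25;22.

00:00:25;22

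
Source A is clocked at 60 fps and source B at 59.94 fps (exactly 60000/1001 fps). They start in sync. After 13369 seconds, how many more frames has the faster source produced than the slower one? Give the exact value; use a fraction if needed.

802140/1001 frames

A emits 60 × 13369 = 802140 frames; B emits 60000/1001 × 13369 = 802140000/1001.
Difference = 802140/1001 frames (≈ 801.3387); B is behind A.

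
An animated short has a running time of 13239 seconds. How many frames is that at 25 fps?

330975 frames

Frames = 13239 × 25 = 330975.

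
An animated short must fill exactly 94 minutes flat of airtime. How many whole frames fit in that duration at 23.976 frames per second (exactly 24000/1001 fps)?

94 min = 5640 s.
Frames = 5640 × 24000/1001 = 135360000/1001 ≈ 135224.7752.
Complete frames: 135224.

135224 frames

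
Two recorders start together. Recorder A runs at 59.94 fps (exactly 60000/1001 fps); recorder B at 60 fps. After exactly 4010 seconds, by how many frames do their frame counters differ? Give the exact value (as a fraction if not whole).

A emits 60000/1001 × 4010 = 240600000/1001 frames; B emits 60 × 4010 = 240600.
Difference = 240600/1001 frames (≈ 240.3596); B is ahead of A.

240600/1001 frames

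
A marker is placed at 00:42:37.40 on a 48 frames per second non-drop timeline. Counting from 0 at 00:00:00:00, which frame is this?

Total seconds to the label: (0 × 3600 + 42 × 60 + 37) = 2557.
Frame index = 2557 × 48 + 40 = 122776.

frame 122776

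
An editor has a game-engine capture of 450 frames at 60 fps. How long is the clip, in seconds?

Running time = 450 / (60) = 7.5 s.

7.5 seconds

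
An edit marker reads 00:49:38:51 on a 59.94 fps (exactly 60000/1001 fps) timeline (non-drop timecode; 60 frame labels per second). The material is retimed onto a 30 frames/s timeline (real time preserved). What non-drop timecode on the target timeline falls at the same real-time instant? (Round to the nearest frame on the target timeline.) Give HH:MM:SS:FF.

Source frame index: (0×3600 + 49×60 + 38) × 60 + 51 = 178731.
Real time: 178731 / (60000/1001) = 59636577/20000 s.
Target frame: (59636577/20000) × (30) = 178909731/2000 ≈ 89454.865 → 89455.
At 30 labels/s: frame 89455 → 00:49:41:25.

00:49:41:25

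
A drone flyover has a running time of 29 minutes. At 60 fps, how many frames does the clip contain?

104400 frames

29 min = 1740 s.
Frames = 1740 × 60 = 104400.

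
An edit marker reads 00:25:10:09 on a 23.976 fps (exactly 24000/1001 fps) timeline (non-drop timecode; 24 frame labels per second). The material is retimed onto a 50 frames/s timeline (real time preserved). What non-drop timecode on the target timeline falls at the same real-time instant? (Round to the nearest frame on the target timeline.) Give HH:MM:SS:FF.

Source frame index: (0×3600 + 25×60 + 10) × 24 + 9 = 36249.
Real time: 36249 / (24000/1001) = 12095083/8000 s.
Target frame: (12095083/8000) × (50) = 12095083/160 ≈ 75594.269 → 75594.
At 50 labels/s: frame 75594 → 00:25:11:44.

00:25:11:44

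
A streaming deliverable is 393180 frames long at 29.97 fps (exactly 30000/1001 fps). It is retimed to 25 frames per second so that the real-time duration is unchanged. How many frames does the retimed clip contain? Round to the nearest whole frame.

327978 frames

Frames at target rate = 393180 × (25) / (30000/1001) = 6559553/20 ≈ 327977.650.
Nearest whole frame: 327978.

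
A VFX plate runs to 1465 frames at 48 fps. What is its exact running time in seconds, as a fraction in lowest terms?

1465/48 seconds

Running time = 1465 ÷ (48) = 1465 × 1/48 = 1465/48 s.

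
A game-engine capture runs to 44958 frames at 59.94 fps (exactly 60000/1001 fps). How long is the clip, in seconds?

750.0493 seconds

Running time = 44958 / (60000/1001) = 750.0493 s.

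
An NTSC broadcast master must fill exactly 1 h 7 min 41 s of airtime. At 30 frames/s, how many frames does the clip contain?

1 h 7 min 41 s = 4061 s.
Frames = 4061 × 30 = 121830.

121830 frames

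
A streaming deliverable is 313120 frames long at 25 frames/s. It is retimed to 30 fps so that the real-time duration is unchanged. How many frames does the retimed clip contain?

Frames at target rate = 313120 × (30) / (25) = 375744.

375744 frames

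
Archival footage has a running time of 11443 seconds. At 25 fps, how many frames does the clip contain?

Frames = 11443 × 25 = 286075.

286075 frames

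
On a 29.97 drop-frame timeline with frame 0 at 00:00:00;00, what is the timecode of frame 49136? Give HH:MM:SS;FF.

00:27:19;16

Each 10-minute DF block holds 10 × 60 × 30 − 9 × 2 = 17982 frames. 49136 ÷ 17982 → 2 full blocks, remainder 13172.
Within the partial block the first minute is 1800 frames and each further minute 1798, so 7 further minute boundaries passed. Total skipped labels = 18 × 2 + 2 × 7 = 50.
Non-drop label index = 49136 + 50 = 49186; at 30 labels/s that is 00:27:19:16, i.e. DF 00:27:19;16.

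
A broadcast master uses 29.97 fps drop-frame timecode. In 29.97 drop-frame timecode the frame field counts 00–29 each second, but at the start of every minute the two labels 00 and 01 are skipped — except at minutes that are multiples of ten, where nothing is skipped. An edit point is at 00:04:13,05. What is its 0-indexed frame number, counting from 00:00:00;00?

Complete 10-minute blocks: 0, each 17982 frames → 0.
Remaining 4 whole minutes in the current block: 1800 + 3 × 1798 = 7194 frames.
Within the current minute: 13 × 30 + 5 − 2 = 393 (labels ;00/;01 skipped at this minute). Total = 0 + 7194 + 393 = 7587.

7587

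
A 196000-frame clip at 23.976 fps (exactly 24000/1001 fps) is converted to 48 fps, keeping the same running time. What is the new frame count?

Target frames = source frames × (target rate / source rate) = 196000 × (48)/(24000/1001) = 196000 × 1001/500 = 392392.

392392 frames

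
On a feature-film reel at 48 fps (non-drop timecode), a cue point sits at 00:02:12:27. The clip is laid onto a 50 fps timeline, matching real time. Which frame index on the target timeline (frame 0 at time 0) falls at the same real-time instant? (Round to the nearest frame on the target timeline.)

frame 6628

Source frame index: (0×3600 + 2×60 + 12) × 48 + 27 = 6363.
Real time: 6363 / (48) = 2121/16 s.
Target frame: (2121/16) × (50) = 53025/8 ≈ 6628.125 → 6628.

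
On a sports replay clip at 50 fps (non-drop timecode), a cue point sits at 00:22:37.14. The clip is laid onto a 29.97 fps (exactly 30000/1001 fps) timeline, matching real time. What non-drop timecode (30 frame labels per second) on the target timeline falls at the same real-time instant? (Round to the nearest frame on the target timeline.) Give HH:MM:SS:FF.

00:22:35:28

Source frame index: (0×3600 + 22×60 + 37) × 50 + 14 = 67864.
Real time: 67864 / (50) = 33932/25 s.
Target frame: (33932/25) × (30000/1001) = 40718400/1001 ≈ 40677.722 → 40678.
At 30 labels/s: frame 40678 → 00:22:35:28.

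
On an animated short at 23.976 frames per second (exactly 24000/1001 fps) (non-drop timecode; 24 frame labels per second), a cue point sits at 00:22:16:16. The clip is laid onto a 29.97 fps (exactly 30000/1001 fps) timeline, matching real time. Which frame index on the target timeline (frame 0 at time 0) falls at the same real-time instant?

Source frame index: (0×3600 + 22×60 + 16) × 24 + 16 = 32080.
Real time: 32080 / (24000/1001) = 401401/300 s.
Target frame: (401401/300) × (30000/1001) = 40100.

frame 40100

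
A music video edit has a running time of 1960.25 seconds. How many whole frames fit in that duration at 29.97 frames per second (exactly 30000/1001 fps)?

Frames = 1960.25 × 30000/1001 = 58807500/1001 ≈ 58748.7512.
Complete frames: 58748.

58748 frames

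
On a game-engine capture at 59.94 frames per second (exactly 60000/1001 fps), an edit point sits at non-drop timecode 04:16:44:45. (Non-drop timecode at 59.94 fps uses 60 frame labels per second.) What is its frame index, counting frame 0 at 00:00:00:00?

frame 924285

Total seconds to the label: (4 × 3600 + 16 × 60 + 44) = 15404.
Frame index = 15404 × 60 + 45 = 924285.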